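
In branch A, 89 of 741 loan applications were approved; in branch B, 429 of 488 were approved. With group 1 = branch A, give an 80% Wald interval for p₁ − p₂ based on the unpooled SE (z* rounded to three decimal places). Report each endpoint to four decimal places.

(-0.7833, -0.7347)

p̂₁ = 0.12011, p̂₂ = 0.87910, so the observed difference is -0.75899.
SE = √(0.000142621 + 0.000217796) = √0.000360417 = 0.018985.
For 80% confidence, z* = 1.282. Margin of error = 0.02434.
CI: -0.75899 ± 0.02434 = (-0.7833, -0.7347).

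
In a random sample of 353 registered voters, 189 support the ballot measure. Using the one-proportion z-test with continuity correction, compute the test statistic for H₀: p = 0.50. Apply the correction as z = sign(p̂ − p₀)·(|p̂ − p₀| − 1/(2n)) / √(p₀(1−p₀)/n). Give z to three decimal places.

Sample proportion p̂ = 189/353 = 0.53541. p̂ − p₀ = 0.035411.
Continuity correction 1/(2n) = 1/706 = 0.001416.
Corrected numerator: |0.035411| − 0.001416 = 0.033995.
Null standard error: √(0.50·0.50/353) = √0.000708215 = 0.026612.
z = (+)0.033995/0.026612 = 1.277.

z = 1.277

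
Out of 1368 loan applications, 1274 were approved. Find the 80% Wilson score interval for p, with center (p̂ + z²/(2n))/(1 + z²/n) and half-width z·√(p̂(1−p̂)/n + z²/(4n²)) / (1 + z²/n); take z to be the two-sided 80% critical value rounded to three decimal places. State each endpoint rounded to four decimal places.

(0.9220, 0.9395)

Here p̂ = 1274/1368 = 0.93129 and z = 1.282 (z² = 1.643524).
1 + z²/n = 1.001201.
Adjusted center: (0.93129 + z²/(2n))/1.001201 = 0.93077.
Radicand: p̂(1−p̂)/n + z²/(4n²) = 0.000046778 + 0.000000220 = 0.000046998.
Half-width = z·√(radicand)/denom = 1.282·0.006855/1.001201 = 0.00878.
So the interval runs from 0.9220 to 0.9395.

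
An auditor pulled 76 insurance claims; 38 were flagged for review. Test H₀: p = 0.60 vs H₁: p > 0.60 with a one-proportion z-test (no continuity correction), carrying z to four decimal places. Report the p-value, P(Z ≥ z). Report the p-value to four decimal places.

p-value = 0.9624

The sample proportion is 38/76 = 0.50000.
SE₀ = √(0.60·0.40/76) = 0.056195.
Test statistic (full precision, shown to 4 dp): z = (38/76 − 0.60)/SE₀ ≈ -1.7795.
From the standard normal, P(Z ≥ z) = 0.9624.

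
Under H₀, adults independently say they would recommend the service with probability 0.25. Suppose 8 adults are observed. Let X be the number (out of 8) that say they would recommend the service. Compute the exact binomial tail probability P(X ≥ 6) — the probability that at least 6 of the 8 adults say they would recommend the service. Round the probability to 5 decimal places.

P = 0.00423

X ~ Binomial(n=8, p=0.25).
P(X ≥ 6) = C(8,6)·0.25^6·0.75^2 + C(8,7)·0.25^7·0.75^1 + C(8,8)·0.25^8·0.75^0.
= 0.003845 + 0.000366 + 0.000015 = 0.00423.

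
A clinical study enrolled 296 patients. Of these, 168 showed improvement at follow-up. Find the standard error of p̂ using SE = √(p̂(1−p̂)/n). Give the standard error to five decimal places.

SE = 0.02880

Sample proportion p̂ = 168/296 = 0.56757.
p̂(1−p̂) = 0.245434.
Dividing by n and taking the root: √0.000829169 = 0.02880.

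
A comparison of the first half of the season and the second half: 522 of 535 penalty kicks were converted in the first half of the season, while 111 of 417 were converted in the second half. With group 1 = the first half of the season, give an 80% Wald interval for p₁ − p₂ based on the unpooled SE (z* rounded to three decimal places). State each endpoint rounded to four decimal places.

(0.6805, 0.7385)

p̂₁ = 0.97570, p̂₂ = 0.26619, so the observed difference is 0.70951.
SE = √(0.000044315 + 0.000468421) = √0.000512736 = 0.022644.
z* = 1.282 at the 80% level. Margin of error = 0.02903.
Interval: 0.70951 ± 0.02903 → (0.6805, 0.7385).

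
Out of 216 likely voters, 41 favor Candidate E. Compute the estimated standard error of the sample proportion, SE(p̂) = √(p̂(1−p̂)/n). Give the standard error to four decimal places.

SE = 0.0267

p̂ = 41/216 = 0.18981.
p̂(1−p̂) = 0.18981·0.81019 = 0.153782.
Dividing by n and taking the root: √0.000711954 = 0.0267.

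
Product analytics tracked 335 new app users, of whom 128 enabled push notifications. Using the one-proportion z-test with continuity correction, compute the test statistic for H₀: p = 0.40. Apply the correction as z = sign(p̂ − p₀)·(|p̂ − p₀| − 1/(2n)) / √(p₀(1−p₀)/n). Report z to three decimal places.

The sample proportion is 128/335 = 0.38209. p̂ − p₀ = -0.017910.
Continuity correction 1/(2n) = 1/670 = 0.001493.
Corrected numerator: |-0.017910| − 0.001493 = 0.016417.
Null standard error: √(0.40·0.60/335) = √0.000716418 = 0.026766.
z = −0.016417/0.026766 = -0.613.

z = -0.613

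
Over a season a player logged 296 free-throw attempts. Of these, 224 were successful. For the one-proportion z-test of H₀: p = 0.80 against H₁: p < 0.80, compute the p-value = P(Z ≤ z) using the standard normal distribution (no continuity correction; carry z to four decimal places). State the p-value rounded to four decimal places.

With x = 224 successes in n = 296, p̂ = 0.75676.
SE₀ = √(0.80·0.20/296) = 0.023250.
z = (p̂ − p₀)/SE = (224/296 − 0.80)/0.023250 ≈ -1.8600.
p-value = P(Z ≤ z) with z = -1.8600 → 0.0314.

p-value = 0.0314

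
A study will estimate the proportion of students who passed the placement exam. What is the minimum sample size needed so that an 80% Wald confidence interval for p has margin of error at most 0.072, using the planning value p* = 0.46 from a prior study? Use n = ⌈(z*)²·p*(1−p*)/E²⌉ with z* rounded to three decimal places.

The 80% critical value is z* = 1.282.
p*(1−p*) = 0.46·0.54 = 0.2484.
Required n before rounding: 1.643524 × 0.2484 / 0.072² = 78.752.
⌈78.752⌉ = 79.

n = 79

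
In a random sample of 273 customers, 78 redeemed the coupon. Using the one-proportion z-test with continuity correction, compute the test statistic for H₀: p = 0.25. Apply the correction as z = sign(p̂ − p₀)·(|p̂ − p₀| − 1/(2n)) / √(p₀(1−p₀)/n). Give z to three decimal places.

With x = 78 successes in n = 273, p̂ = 0.28571. p̂ − p₀ = 0.035714.
Continuity correction 1/(2n) = 1/546 = 0.001832.
Corrected numerator: |0.035714| − 0.001832 = 0.033882.
Under H₀, SE = √(p₀(1−p₀)/n) = √(0.25·0.75/273) = √0.000686813 = 0.026207.
z = (+)0.033882/0.026207 = 1.293.

z = 1.293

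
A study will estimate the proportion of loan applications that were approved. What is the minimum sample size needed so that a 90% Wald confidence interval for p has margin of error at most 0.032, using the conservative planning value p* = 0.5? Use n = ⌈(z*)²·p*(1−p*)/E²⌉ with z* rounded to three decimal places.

n = 661

z* = 1.645 at the 90% level.
p*(1−p*) = 0.2500.
(z*)²·p*(1−p*)/E² = 2.706025·0.2500/0.001024 = 660.651.
Rounding up, n = 661.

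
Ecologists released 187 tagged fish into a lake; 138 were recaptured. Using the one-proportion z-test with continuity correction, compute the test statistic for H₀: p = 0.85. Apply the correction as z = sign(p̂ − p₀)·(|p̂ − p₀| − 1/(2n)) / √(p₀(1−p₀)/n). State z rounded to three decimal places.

With x = 138 successes in n = 187, p̂ = 0.73797. p̂ − p₀ = -0.112032.
1/(2n) = 0.002674.
Corrected numerator: |-0.112032| − 0.002674 = 0.109358.
Under H₀, SE = √(p₀(1−p₀)/n) = √(0.85·0.15/187) = √0.000681818 = 0.026112.
z = (−)0.109358/0.026112 = -4.188.

z = -4.188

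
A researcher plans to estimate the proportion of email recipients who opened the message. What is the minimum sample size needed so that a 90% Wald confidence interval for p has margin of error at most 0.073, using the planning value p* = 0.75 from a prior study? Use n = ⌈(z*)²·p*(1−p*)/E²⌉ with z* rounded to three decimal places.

The 90% critical value is z* = 1.645.
p*(1−p*) = 0.75·0.25 = 0.1875.
Required n before rounding: 2.706025 × 0.1875 / 0.073² = 95.211.
⌈95.211⌉ = 96.

n = 96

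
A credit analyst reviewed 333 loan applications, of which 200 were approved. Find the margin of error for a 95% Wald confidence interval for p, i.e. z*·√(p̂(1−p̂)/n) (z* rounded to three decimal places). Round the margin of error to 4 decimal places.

ME = 0.0526

The sample proportion is 200/333 = 0.60060.
SE = √(p̂(1−p̂)/n) = √(0.239880/333) = 0.026840.
The 95% critical value is z* = 1.960.
So ME = 0.0526.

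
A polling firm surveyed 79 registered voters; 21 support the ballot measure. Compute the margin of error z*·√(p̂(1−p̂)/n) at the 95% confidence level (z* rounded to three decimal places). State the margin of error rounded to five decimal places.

With x = 21 successes in n = 79, p̂ = 0.26582.
SE(p̂) = √(0.26582·0.73418/79) = 0.049703.
z* = 1.960 at the 95% level.
So ME = 0.09742.

ME = 0.09742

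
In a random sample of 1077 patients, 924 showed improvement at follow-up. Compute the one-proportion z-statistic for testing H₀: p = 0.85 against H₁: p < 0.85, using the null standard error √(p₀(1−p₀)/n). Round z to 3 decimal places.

z = 0.730

With x = 924 successes in n = 1077, p̂ = 0.85794.
SE₀ = √(0.85·0.15/1077) = 0.010880.
z = (0.85794 − 0.85)/0.010880 = 0.00794/0.010880 = 0.730.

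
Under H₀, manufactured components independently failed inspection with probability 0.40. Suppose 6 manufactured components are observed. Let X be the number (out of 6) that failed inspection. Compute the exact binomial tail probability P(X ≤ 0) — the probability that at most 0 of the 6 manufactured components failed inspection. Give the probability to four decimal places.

P = 0.0467

X ~ Binomial(n=6, p=0.40).
P(X ≤ 0) = C(6,0)·0.40^0·0.60^6.
= 0.046656 = 0.0467.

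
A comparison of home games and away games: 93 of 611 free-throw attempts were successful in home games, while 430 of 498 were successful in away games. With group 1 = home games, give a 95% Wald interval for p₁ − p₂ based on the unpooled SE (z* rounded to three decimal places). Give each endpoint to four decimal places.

(-0.7527, -0.6698)

p̂₁ = 93/611 = 0.15221, p̂₂ = 430/498 = 0.86345; p̂₁ − p̂₂ = -0.71124.
SE = √(0.000211198 + 0.000236750) = √0.000447948 = 0.021165.
z* = 1.960 at the 95% level. Margin = 1.960·0.021165 = 0.04148.
CI: -0.71124 ± 0.04148 = (-0.7527, -0.6698).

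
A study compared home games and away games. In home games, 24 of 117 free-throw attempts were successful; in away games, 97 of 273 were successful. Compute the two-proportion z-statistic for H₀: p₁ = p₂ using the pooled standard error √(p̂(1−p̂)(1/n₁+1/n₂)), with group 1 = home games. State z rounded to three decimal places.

Sample proportions: p̂₁ = 24/117 = 0.20513 and p̂₂ = 97/273 = 0.35531.
Pooled p̂ = (24+97)/(117+273) = 121/390 = 0.31026.
SE = √[p̂(1−p̂)(1/n₁+1/n₂)] = √[0.31026·0.68974·(1/117+1/273)] ≈ 0.051117.
z = -0.15018/0.051117 = -2.938.

z = -2.938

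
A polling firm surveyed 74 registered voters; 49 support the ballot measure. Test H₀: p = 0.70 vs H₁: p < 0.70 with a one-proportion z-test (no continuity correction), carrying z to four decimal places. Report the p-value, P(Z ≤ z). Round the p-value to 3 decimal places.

With x = 49 successes in n = 74, p̂ = 0.66216.
Null standard error: √(0.70·0.30/74) = √0.002837838 = 0.053271.
z = (p̂ − p₀)/SE = (49/74 − 0.70)/0.053271 ≈ -0.7103.
From the standard normal, P(Z ≤ z) = 0.239.

p-value = 0.239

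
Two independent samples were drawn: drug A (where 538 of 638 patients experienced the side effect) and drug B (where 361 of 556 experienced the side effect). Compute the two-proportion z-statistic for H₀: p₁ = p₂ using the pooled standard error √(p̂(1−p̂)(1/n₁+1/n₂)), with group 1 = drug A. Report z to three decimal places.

z = 7.752

Sample proportions: p̂₁ = 538/638 = 0.84326 and p̂₂ = 361/556 = 0.64928.
Pooled p̂ = (538+361)/(638+556) = 899/1194 = 0.75293.
Pooled SE = √[0.1860257·0.00336596] ≈ 0.025023.
z = 0.19398/0.025023 = 7.752.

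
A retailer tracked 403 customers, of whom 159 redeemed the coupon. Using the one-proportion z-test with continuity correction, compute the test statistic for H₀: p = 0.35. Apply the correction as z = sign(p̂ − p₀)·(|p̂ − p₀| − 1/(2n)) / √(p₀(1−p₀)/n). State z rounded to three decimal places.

The sample proportion is 159/403 = 0.39454. p̂ − p₀ = 0.044541.
1/(2n) = 0.001241.
Corrected numerator: |0.044541| − 0.001241 = 0.043300.
SE₀ = √(0.35·0.65/403) = 0.023760.
z = (+)0.043300/0.023760 = 1.822.

z = 1.822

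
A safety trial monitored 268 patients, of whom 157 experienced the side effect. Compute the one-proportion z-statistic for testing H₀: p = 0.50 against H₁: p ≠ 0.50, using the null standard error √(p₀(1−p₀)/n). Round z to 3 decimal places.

z = 2.810

Sample proportion p̂ = 157/268 = 0.58582.
Null standard error: √(0.50·0.50/268) = √0.000932836 = 0.030542.
Test statistic: z = 0.08582/0.030542 = 2.810.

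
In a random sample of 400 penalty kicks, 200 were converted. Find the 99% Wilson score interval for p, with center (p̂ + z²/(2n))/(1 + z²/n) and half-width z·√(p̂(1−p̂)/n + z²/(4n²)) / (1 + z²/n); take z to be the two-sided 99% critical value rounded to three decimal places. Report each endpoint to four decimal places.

(0.4361, 0.5639)

Here p̂ = 200/400 = 0.50000 and z = 2.576 (z² = 6.635776).
Denominator 1 + z²/n = 1 + 6.635776/400 = 1.016589.
Adjusted center: (0.50000 + z²/(2n))/1.016589 = 0.50000.
Radicand: p̂(1−p̂)/n + z²/(4n²) = 0.000625000 + 0.000010368 = 0.000635368.
Half-width = z·√(radicand)/denom = 2.576·0.025207/1.016589 = 0.06387.
Interval: 0.50000 ± 0.06387 → (0.4361, 0.5639).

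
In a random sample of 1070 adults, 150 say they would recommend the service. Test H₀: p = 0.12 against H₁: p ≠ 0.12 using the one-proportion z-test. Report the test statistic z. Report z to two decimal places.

Sample proportion p̂ = 150/1070 = 0.14019.
Null standard error: √(0.12·0.88/1070) = √0.000098692 = 0.009934.
z = (0.14019 − 0.12)/0.009934 = 0.02019/0.009934 = 2.03.

z = 2.03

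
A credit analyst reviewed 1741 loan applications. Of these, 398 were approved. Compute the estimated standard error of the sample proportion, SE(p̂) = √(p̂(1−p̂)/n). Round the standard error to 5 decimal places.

SE = 0.01006

Sample proportion p̂ = 398/1741 = 0.22860.
p̂(1−p̂) = 0.22860·0.77140 = 0.176342.
SE = √(0.176342/1741) = 0.01006.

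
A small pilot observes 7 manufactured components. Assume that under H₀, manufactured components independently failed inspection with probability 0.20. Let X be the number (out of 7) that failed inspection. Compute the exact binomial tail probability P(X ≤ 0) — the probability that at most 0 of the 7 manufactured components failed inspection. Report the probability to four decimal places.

X is binomial with n = 7 and p = 0.20.
P(X ≤ 0) = C(7,0)·0.20^0·0.80^7.
= 0.209715 = 0.2097.

P = 0.2097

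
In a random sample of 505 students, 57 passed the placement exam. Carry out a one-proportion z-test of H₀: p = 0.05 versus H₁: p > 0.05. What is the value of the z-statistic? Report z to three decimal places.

The sample proportion is 57/505 = 0.11287.
Null standard error: √(0.05·0.95/505) = √0.000094059 = 0.009698.
z = (p̂ − p₀)/SE = (0.11287 − 0.05)/0.009698 = 6.483.

z = 6.483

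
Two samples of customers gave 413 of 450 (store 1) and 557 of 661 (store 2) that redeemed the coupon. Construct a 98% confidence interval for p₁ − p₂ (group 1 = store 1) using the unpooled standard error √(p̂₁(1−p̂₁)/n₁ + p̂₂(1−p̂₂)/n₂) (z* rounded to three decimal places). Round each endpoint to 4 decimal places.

p̂₁ = 0.91778, p̂₂ = 0.84266, so the observed difference is 0.07512.
Unpooled SE = √(p̂₁(1−p̂₁)/n₁ + p̂₂(1−p̂₂)/n₂) = √(0.000167693 + 0.000200578) = 0.019190.
For 98% confidence, z* = 2.326. Margin of error = 0.04464.
So the interval runs from 0.0305 to 0.1198.

(0.0305, 0.1198)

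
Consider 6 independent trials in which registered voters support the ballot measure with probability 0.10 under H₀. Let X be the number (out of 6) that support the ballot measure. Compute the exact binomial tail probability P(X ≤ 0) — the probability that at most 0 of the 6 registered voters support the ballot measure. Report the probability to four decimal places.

P = 0.5314

X ~ Binomial(n=6, p=0.10).
P(X ≤ 0) = C(6,0)·0.10^0·0.90^6.
= 0.531441 = 0.5314.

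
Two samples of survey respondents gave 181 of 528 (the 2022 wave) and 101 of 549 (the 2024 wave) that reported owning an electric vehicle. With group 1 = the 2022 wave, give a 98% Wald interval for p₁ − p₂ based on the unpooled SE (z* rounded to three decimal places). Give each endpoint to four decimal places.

p̂₁ = 181/528 = 0.34280, p̂₂ = 101/549 = 0.18397; p̂₁ − p̂₂ = 0.15883.
Unpooled SE = √(p̂₁(1−p̂₁)/n₁ + p̂₂(1−p̂₂)/n₂) = √(0.000426684 + 0.000273453) = 0.026460.
For 98% confidence, z* = 2.326. Margin of error = 0.06155.
So the interval runs from 0.0973 to 0.2204.

(0.0973, 0.2204)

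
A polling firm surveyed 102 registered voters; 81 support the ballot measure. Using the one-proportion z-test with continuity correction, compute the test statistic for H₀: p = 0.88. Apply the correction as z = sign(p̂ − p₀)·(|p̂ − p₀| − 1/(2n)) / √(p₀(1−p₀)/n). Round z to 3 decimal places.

z = -2.517

The sample proportion is 81/102 = 0.79412. p̂ − p₀ = -0.085882.
1/(2n) = 0.004902.
Corrected numerator: |-0.085882| − 0.004902 = 0.080980.
Null standard error: √(0.88·0.12/102) = √0.001035294 = 0.032176.
z = −0.080980/0.032176 = -2.517.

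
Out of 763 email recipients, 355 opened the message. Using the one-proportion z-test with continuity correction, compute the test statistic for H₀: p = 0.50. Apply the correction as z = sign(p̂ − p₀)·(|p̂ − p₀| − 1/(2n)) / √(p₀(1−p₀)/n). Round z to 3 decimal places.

Sample proportion p̂ = 355/763 = 0.46527. p̂ − p₀ = -0.034731.
Continuity correction 1/(2n) = 1/1526 = 0.000655.
Corrected numerator: |-0.034731| − 0.000655 = 0.034076.
Under H₀, SE = √(p₀(1−p₀)/n) = √(0.50·0.50/763) = √0.000327654 = 0.018101.
z = (−)0.034076/0.018101 = -1.883.

z = -1.883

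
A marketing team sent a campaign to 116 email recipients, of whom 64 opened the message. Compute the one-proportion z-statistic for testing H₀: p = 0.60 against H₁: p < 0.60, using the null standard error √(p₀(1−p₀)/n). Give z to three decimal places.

z = -1.061

With x = 64 successes in n = 116, p̂ = 0.55172.
Under H₀, SE = √(p₀(1−p₀)/n) = √(0.60·0.40/116) = √0.002068966 = 0.045486.
z = (p̂ − p₀)/SE = (0.55172 − 0.60)/0.045486 = -1.061.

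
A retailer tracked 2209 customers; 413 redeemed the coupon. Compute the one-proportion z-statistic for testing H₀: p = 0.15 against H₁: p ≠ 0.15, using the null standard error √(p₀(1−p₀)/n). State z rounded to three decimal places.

z = 4.865

The sample proportion is 413/2209 = 0.18696.
SE₀ = √(0.15·0.85/2209) = 0.007597.
z = (p̂ − p₀)/SE = (0.18696 − 0.15)/0.007597 = 4.865.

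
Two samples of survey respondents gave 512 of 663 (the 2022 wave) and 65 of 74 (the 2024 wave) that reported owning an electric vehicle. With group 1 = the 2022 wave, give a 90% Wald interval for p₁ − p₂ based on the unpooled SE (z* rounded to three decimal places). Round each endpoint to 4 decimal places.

(-0.1741, -0.0381)

p̂₁ = 0.77225, p̂₂ = 0.87838, so the observed difference is -0.10613.
SE = √(0.000265281 + 0.001443646) = √0.001708927 = 0.041339.
For 90% confidence, z* = 1.645. Margin = 1.645·0.041339 = 0.06800.
Interval: -0.10613 ± 0.06800 → (-0.1741, -0.0381).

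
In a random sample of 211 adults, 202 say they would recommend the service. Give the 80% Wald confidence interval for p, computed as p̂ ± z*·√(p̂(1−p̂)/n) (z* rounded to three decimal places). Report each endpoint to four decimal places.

(0.9395, 0.9752)

Sample proportion p̂ = 202/211 = 0.95735.
Standard error of p̂: √(0.040835/211) = √0.000193529 = 0.013911.
For 80% confidence, z* = 1.282.
Margin of error: 1.282 × 0.013911 = 0.01783.
So the interval runs from 0.9395 to 0.9752.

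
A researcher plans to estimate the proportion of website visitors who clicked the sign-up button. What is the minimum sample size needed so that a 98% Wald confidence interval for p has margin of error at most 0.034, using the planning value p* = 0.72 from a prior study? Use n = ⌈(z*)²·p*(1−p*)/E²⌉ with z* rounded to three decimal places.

n = 944

For 98% confidence, z* = 2.326.
p*(1−p*) = 0.72·0.28 = 0.2016.
Required n before rounding: 5.410276 × 0.2016 / 0.034² = 943.522.
Rounding up, n = 944.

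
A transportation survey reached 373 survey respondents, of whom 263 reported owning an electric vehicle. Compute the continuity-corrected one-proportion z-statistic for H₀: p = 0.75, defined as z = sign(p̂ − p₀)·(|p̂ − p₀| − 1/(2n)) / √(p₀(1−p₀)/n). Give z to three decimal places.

p̂ = 263/373 = 0.70509. p̂ − p₀ = -0.044906.
Continuity correction 1/(2n) = 1/746 = 0.001340.
Corrected numerator: |-0.044906| − 0.001340 = 0.043566.
SE₀ = √(0.75·0.25/373) = 0.022421.
z = (−)0.043566/0.022421 = -1.943.

z = -1.943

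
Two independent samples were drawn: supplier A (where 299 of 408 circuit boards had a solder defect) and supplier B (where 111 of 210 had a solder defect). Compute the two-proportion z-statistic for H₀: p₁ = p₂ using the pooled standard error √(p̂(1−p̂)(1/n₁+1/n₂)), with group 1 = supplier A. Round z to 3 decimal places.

z = 5.090

Sample proportions: p̂₁ = 299/408 = 0.73284 and p̂₂ = 111/210 = 0.52857.
Pooled p̂ = (299+111)/(408+210) = 410/618 = 0.66343.
Pooled SE = √[0.2232905·0.00721289] ≈ 0.040132.
z = 0.20427/0.040132 = 5.090.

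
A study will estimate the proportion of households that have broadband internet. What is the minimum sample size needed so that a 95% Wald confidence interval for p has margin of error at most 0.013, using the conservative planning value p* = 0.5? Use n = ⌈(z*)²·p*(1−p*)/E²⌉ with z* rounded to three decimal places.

For 95% confidence, z* = 1.960.
p*(1−p*) = 0.50·0.50 = 0.2500.
(z*)²·p*(1−p*)/E² = 3.841600·0.2500/0.000169 = 5682.840.
Rounding up, n = 5683.

n = 5683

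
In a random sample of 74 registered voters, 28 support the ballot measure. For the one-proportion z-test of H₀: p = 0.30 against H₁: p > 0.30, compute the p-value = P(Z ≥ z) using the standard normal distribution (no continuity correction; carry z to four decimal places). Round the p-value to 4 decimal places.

p-value = 0.0706

Sample proportion p̂ = 28/74 = 0.37838.
SE₀ = √(0.30·0.70/74) = 0.053271.
Test statistic (full precision, shown to 4 dp): z = (28/74 − 0.30)/SE₀ ≈ 1.4713.
From the standard normal, P(Z ≥ z) = 0.0706.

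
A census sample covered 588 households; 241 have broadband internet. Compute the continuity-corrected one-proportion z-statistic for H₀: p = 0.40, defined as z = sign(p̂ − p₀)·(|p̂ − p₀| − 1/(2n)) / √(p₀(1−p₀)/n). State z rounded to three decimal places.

With x = 241 successes in n = 588, p̂ = 0.40986. p̂ − p₀ = 0.009864.
Continuity correction 1/(2n) = 1/1176 = 0.000850.
Corrected numerator: |0.009864| − 0.000850 = 0.009014.
SE₀ = √(0.40·0.60/588) = 0.020203.
z = +0.009014/0.020203 = 0.446.

z = 0.446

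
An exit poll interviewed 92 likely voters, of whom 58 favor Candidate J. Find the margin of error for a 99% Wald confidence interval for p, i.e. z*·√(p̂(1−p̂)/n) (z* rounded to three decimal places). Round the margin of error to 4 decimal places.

The sample proportion is 58/92 = 0.63043.
SE(p̂) = √(0.63043·0.36957/92) = 0.050324.
The 99% critical value is z* = 2.576.
Margin of error = z*·SE = 2.576 × 0.050324 = 0.1296.

ME = 0.1296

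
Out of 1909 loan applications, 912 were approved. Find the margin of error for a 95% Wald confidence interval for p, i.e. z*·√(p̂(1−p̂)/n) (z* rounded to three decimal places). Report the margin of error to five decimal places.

ME = 0.02241

The sample proportion is 912/1909 = 0.47774.
Standard error of p̂: √(0.249504/1909) = √0.000130699 = 0.011432.
For 95% confidence, z* = 1.960.
So ME = 0.02241.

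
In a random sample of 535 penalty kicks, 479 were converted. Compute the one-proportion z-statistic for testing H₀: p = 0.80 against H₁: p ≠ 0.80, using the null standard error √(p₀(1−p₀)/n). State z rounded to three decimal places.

With x = 479 successes in n = 535, p̂ = 0.89533.
SE₀ = √(0.80·0.20/535) = 0.017294.
Test statistic: z = 0.09533/0.017294 = 5.512.

z = 5.512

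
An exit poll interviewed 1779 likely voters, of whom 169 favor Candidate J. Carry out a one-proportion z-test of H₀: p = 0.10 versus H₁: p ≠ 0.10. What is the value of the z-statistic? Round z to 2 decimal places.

Sample proportion p̂ = 169/1779 = 0.09500.
Null standard error: √(0.10·0.90/1779) = √0.000050590 = 0.007113.
z = (0.09500 − 0.10)/0.007113 = -0.00500/0.007113 = -0.70.

z = -0.70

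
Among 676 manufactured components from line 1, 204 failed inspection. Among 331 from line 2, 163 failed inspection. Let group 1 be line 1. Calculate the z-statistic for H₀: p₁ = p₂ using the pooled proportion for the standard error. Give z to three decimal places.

z = -5.906

Sample proportions: p̂₁ = 204/676 = 0.30178 and p̂₂ = 163/331 = 0.49245.
Pooling: p̂ = 367/1007 = 0.36445.
SE = √[p̂(1−p̂)(1/n₁+1/n₂)] = √[0.36445·0.63555·(1/676+1/331)] ≈ 0.032286.
z = (p̂₁ − p̂₂)/SE = (0.30178 − 0.49245)/0.032286 = -0.19067/0.032286 = -5.906.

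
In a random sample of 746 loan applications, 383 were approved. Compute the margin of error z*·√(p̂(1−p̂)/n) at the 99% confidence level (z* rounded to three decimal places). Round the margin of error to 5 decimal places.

p̂ = 383/746 = 0.51340.
Standard error of p̂: √(0.249820/746) = √0.000334880 = 0.018300.
The 99% critical value is z* = 2.576.
Margin of error = z*·SE = 2.576 × 0.018300 = 0.04714.

ME = 0.04714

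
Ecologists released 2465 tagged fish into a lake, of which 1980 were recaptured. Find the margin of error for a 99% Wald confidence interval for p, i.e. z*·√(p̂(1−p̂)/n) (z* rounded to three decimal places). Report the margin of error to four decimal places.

Sample proportion p̂ = 1980/2465 = 0.80325.
Standard error of p̂: √(0.158042/2465) = √0.000064114 = 0.008007.
For 99% confidence, z* = 2.576.
ME = 2.576·0.008007 = 0.0206.

ME = 0.0206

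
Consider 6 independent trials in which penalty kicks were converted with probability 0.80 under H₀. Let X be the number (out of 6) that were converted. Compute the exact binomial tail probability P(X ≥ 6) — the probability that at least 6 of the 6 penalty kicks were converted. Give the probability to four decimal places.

P = 0.2621

X is binomial with n = 6 and p = 0.80.
P(X ≥ 6) = C(6,6)·0.80^6·0.20^0.
= 0.262144 = 0.2621.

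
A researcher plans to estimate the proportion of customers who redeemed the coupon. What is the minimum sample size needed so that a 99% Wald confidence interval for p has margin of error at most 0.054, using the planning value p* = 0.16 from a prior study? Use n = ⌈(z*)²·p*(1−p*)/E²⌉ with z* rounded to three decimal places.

n = 306

The 99% critical value is z* = 2.576.
p*(1−p*) = 0.1344.
Required n before rounding: 6.635776 × 0.1344 / 0.054² = 305.846.
Rounding up, n = 306.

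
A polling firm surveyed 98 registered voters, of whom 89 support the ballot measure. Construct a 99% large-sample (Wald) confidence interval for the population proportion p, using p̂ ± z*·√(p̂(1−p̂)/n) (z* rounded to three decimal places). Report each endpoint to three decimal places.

(0.833, 0.983)

The sample proportion is 89/98 = 0.90816.
Standard error of p̂: √(0.083403/98) = √0.000851048 = 0.029173.
For 99% confidence, z* = 2.576.
Margin = 2.576·0.029173 = 0.07515.
So the interval runs from 0.833 to 0.983.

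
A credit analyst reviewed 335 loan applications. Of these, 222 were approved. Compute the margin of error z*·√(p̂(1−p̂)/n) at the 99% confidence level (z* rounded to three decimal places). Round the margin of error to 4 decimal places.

ME = 0.0665

The sample proportion is 222/335 = 0.66269.
Standard error of p̂: √(0.223533/335) = √0.000667263 = 0.025831.
For 99% confidence, z* = 2.576.
ME = 2.576·0.025831 = 0.0665.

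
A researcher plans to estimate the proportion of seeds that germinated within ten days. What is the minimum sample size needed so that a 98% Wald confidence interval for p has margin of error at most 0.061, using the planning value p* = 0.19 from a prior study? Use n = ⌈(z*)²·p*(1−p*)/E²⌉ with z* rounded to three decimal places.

z* = 2.326 at the 98% level.
p*(1−p*) = 0.1539.
Required n before rounding: 5.410276 × 0.1539 / 0.061² = 223.768.
Rounding up, n = 224.

n = 224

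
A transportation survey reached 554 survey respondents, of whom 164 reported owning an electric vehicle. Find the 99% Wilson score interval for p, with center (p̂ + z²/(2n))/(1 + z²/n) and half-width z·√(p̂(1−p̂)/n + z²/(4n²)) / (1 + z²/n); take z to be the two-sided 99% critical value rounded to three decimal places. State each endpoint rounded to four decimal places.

p̂ = 164/554 = 0.29603; z = 2.576, so z² = 6.635776.
1 + z²/n = 1.011978.
Adjusted center: (0.29603 + z²/(2n))/1.011978 = 0.29844.
Radicand: p̂(1−p̂)/n + z²/(4n²) = 0.000376166 + 0.000005405 = 0.000381571.
Half-width = 2.576·√0.000381571/1.011978 = 0.04972.
CI: 0.29844 ± 0.04972 = (0.2487, 0.3482).

(0.2487, 0.3482)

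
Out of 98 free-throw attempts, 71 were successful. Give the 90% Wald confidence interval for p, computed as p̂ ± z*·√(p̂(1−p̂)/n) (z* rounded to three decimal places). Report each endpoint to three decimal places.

(0.650, 0.799)

The sample proportion is 71/98 = 0.72449.
Standard error of p̂: √(0.199604/98) = √0.002036779 = 0.045131.
For 90% confidence, z* = 1.645.
Margin = 1.645·0.045131 = 0.07424.
CI: 0.72449 ± 0.07424 = (0.650, 0.799).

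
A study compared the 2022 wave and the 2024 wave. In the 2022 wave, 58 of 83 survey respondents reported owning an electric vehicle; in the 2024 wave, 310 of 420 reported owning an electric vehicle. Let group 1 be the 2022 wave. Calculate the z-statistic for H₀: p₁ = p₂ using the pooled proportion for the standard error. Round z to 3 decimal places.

p̂₁ = 58/83 = 0.69880, p̂₂ = 310/420 = 0.73810.
Pooling: p̂ = 368/503 = 0.73161.
SE = √[p̂(1−p̂)(1/n₁+1/n₂)] = √[0.73161·0.26839·(1/83+1/420)] ≈ 0.053228.
z = (p̂₁ − p̂₂)/SE = (0.69880 − 0.73810)/0.053228 = -0.03930/0.053228 = -0.738.

z = -0.738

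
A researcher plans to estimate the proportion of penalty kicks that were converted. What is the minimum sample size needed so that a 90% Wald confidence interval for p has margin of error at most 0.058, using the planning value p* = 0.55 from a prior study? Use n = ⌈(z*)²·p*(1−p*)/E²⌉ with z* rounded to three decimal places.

z* = 1.645 at the 90% level.
p*(1−p*) = 0.2475.
(z*)²·p*(1−p*)/E² = 2.706025·0.2475/0.003364 = 199.091.
⌈199.091⌉ = 200.

n = 200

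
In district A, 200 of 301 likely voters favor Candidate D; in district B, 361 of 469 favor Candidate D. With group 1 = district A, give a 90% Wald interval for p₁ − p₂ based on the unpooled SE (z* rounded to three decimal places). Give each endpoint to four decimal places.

(-0.1603, -0.0503)

p̂₁ = 0.66445, p̂₂ = 0.76972, so the observed difference is -0.10527.
Unpooled SE = √(p̂₁(1−p̂₁)/n₁ + p̂₂(1−p̂₂)/n₂) = √(0.000740716 + 0.000377931) = 0.033446.
z* = 1.645 at the 90% level. Margin = 1.645·0.033446 = 0.05502.
So the interval runs from -0.1603 to -0.0503.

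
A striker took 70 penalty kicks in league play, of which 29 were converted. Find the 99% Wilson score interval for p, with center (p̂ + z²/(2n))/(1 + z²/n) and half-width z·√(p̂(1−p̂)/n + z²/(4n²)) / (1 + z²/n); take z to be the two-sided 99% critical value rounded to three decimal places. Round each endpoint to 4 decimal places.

(0.2766, 0.5668)

p̂ = 29/70 = 0.41429; z = 2.576, so z² = 6.635776.
1 + z²/n = 1.094797.
Adjusted center: (0.41429 + z²/(2n))/1.094797 = 0.42171.
Radicand: p̂(1−p̂)/n + z²/(4n²) = 0.003466472 + 0.000338560 = 0.003805032.
Half-width = z·√(radicand)/denom = 2.576·0.061685/1.094797 = 0.14514.
Interval: 0.42171 ± 0.14514 → (0.2766, 0.5668).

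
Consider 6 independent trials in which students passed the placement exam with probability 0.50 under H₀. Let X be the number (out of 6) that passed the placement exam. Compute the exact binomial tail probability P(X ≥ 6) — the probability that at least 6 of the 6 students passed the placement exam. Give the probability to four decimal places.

P = 0.0156

X ~ Binomial(n=6, p=0.50).
P(X ≥ 6) = C(6,6)·0.50^6·0.50^0.
= 0.015625 = 0.0156.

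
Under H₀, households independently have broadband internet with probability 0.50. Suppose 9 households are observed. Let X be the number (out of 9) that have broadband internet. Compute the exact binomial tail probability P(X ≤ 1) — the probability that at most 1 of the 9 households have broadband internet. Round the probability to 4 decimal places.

P = 0.0195

X is binomial with n = 9 and p = 0.50.
P(X ≤ 1) = C(9,0)·0.50^0·0.50^9 + C(9,1)·0.50^1·0.50^8.
= 0.001953 + 0.017578 = 0.0195.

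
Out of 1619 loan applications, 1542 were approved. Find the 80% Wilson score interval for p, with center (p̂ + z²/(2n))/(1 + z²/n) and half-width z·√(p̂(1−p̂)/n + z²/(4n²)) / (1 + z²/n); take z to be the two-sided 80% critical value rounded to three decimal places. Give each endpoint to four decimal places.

p̂ = 1542/1619 = 0.95244; z = 1.282, so z² = 1.643524.
1 + z²/n = 1.001015.
Center = (0.95244 + 0.000508)/1.001015 = 0.95198.
Radicand: p̂(1−p̂)/n + z²/(4n²) = 0.000027979 + 0.000000157 = 0.000028136.
Half-width = z·√(radicand)/denom = 1.282·0.005304/1.001015 = 0.00679.
Interval: 0.95198 ± 0.00679 → (0.9452, 0.9588).

(0.9452, 0.9588)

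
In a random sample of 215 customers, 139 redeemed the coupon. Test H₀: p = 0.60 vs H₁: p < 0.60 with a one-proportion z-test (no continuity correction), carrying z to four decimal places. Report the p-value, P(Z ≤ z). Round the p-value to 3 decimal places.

The sample proportion is 139/215 = 0.64651.
SE₀ = √(0.60·0.40/215) = 0.033411.
z = (p̂ − p₀)/SE = (139/215 − 0.60)/0.033411 ≈ 1.3921.
p-value = P(Z ≤ z) with z = 1.3921 → 0.918.

p-value = 0.918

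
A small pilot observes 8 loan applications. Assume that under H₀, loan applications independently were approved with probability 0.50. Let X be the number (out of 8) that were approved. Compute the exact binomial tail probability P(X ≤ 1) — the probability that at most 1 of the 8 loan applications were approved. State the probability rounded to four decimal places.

X is binomial with n = 8 and p = 0.50.
P(X ≤ 1) = C(8,0)·0.50^0·0.50^8 + C(8,1)·0.50^1·0.50^7.
= 0.003906 + 0.031250 = 0.0352.

P = 0.0352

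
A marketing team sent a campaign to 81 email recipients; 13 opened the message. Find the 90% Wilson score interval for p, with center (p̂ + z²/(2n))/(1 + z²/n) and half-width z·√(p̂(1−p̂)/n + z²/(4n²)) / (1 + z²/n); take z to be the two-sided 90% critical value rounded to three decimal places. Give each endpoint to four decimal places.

(0.1046, 0.2384)

Here p̂ = 13/81 = 0.16049 and z = 1.645 (z² = 2.706025).
1 + z²/n = 1.033408.
Adjusted center: (0.16049 + z²/(2n))/1.033408 = 0.17147.
Radicand: p̂(1−p̂)/n + z²/(4n²) = 0.001663402 + 0.000103110 = 0.001766512.
Half-width = z·√(radicand)/denom = 1.645·0.042030/1.033408 = 0.06690.
CI: 0.17147 ± 0.06690 = (0.1046, 0.2384).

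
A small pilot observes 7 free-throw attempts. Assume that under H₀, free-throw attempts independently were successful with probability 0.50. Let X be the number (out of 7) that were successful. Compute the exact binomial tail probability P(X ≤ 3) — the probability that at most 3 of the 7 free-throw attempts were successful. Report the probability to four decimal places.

X is binomial with n = 7 and p = 0.50.
P(X ≤ 3) = C(7,0)·0.50^0·0.50^7 + C(7,1)·0.50^1·0.50^6 + C(7,2)·0.50^2·0.50^5 + C(7,3)·0.50^3·0.50^4.
= 0.007812 + 0.054688 + 0.164062 + 0.273438 = 0.5000.

P = 0.5000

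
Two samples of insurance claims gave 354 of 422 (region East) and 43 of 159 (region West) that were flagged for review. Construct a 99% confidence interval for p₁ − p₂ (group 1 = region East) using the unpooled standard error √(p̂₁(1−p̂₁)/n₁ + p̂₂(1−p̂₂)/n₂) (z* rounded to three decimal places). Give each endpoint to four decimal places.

(0.4666, 0.6702)

p̂₁ = 0.83886, p̂₂ = 0.27044, so the observed difference is 0.56842.
Unpooled SE = √(p̂₁(1−p̂₁)/n₁ + p̂₂(1−p̂₂)/n₂) = √(0.000320313 + 0.001240895) = 0.039512.
z* = 2.576 at the 99% level. Margin = 2.576·0.039512 = 0.10178.
Interval: 0.56842 ± 0.10178 → (0.4666, 0.6702).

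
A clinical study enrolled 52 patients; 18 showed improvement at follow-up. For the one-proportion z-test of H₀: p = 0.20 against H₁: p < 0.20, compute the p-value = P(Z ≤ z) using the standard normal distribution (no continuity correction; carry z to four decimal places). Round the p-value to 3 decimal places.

p-value = 0.996

Sample proportion p̂ = 18/52 = 0.34615.
SE₀ = √(0.20·0.80/52) = 0.055470.
Test statistic (full precision, shown to 4 dp): z = (18/52 − 0.20)/SE₀ ≈ 2.6348.
p-value = P(Z ≤ z) with z = 2.6348 → 0.996.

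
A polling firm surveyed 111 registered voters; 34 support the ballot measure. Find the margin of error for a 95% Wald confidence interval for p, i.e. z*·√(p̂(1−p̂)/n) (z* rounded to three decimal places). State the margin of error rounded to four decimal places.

Sample proportion p̂ = 34/111 = 0.30631.
SE(p̂) = √(0.30631·0.69369/111) = 0.043752.
z* = 1.960 at the 95% level.
Margin of error = z*·SE = 1.960 × 0.043752 = 0.0858.

ME = 0.0858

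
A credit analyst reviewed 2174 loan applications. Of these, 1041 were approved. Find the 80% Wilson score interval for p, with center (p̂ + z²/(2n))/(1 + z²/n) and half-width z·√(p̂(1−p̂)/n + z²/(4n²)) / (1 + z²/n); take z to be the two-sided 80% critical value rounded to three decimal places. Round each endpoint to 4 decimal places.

(0.4651, 0.4926)

Here p̂ = 1041/2174 = 0.47884 and z = 1.282 (z² = 1.643524).
Denominator 1 + z²/n = 1 + 1.643524/2174 = 1.000756.
Adjusted center: (0.47884 + z²/(2n))/1.000756 = 0.47886.
Radicand: p̂(1−p̂)/n + z²/(4n²) = 0.000114789 + 0.000000087 = 0.000114876.
Half-width = 1.282·√0.000114876/1.000756 = 0.01373.
Interval: 0.47886 ± 0.01373 → (0.4651, 0.4926).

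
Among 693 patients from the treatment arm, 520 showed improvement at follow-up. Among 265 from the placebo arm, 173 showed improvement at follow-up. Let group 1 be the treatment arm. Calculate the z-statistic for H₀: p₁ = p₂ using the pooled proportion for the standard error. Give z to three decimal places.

p̂₁ = 520/693 = 0.75036, p̂₂ = 173/265 = 0.65283.
Pooled p̂ = (520+173)/(693+265) = 693/958 = 0.72338.
Pooled SE = √[0.2001005·0.00521659] ≈ 0.032309.
z = (p̂₁ − p̂₂)/SE = (0.75036 − 0.65283)/0.032309 = 0.09753/0.032309 = 3.019.

z = 3.019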